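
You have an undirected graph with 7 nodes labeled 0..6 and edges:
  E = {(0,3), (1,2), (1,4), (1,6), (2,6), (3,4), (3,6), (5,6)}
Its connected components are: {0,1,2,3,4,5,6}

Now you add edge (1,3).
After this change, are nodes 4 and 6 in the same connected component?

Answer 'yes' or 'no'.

Initial components: {0,1,2,3,4,5,6}
Adding edge (1,3): both already in same component {0,1,2,3,4,5,6}. No change.
New components: {0,1,2,3,4,5,6}
Are 4 and 6 in the same component? yes

Answer: yes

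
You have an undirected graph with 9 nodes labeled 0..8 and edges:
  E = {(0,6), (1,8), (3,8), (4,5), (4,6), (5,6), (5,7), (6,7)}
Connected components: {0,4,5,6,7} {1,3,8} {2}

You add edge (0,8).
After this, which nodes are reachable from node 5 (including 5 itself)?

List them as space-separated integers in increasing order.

Before: nodes reachable from 5: {0,4,5,6,7}
Adding (0,8): merges 5's component with another. Reachability grows.
After: nodes reachable from 5: {0,1,3,4,5,6,7,8}

Answer: 0 1 3 4 5 6 7 8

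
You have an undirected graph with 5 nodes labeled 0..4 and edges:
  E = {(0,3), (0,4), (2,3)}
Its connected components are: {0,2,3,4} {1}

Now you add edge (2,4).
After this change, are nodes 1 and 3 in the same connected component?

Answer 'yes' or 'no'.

Initial components: {0,2,3,4} {1}
Adding edge (2,4): both already in same component {0,2,3,4}. No change.
New components: {0,2,3,4} {1}
Are 1 and 3 in the same component? no

Answer: no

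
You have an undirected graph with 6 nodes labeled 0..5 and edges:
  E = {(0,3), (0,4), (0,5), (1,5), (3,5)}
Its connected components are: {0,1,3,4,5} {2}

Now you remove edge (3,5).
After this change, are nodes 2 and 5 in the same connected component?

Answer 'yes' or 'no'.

Answer: no

Derivation:
Initial components: {0,1,3,4,5} {2}
Removing edge (3,5): not a bridge — component count unchanged at 2.
New components: {0,1,3,4,5} {2}
Are 2 and 5 in the same component? no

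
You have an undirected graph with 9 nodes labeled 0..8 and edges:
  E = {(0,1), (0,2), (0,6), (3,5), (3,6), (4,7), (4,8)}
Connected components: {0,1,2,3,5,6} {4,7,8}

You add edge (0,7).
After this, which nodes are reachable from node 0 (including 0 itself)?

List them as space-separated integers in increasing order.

Answer: 0 1 2 3 4 5 6 7 8

Derivation:
Before: nodes reachable from 0: {0,1,2,3,5,6}
Adding (0,7): merges 0's component with another. Reachability grows.
After: nodes reachable from 0: {0,1,2,3,4,5,6,7,8}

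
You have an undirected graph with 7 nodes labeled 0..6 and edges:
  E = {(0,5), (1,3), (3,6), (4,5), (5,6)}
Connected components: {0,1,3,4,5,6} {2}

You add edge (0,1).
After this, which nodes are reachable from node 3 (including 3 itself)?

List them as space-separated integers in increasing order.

Answer: 0 1 3 4 5 6

Derivation:
Before: nodes reachable from 3: {0,1,3,4,5,6}
Adding (0,1): both endpoints already in same component. Reachability from 3 unchanged.
After: nodes reachable from 3: {0,1,3,4,5,6}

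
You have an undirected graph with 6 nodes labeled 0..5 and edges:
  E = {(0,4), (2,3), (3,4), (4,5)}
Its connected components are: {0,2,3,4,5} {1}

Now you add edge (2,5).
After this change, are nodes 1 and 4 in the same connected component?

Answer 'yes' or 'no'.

Initial components: {0,2,3,4,5} {1}
Adding edge (2,5): both already in same component {0,2,3,4,5}. No change.
New components: {0,2,3,4,5} {1}
Are 1 and 4 in the same component? no

Answer: no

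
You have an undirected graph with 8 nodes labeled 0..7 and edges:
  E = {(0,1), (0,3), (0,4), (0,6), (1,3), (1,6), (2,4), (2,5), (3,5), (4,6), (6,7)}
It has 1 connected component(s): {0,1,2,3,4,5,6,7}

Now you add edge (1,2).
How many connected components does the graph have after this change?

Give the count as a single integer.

Answer: 1

Derivation:
Initial component count: 1
Add (1,2): endpoints already in same component. Count unchanged: 1.
New component count: 1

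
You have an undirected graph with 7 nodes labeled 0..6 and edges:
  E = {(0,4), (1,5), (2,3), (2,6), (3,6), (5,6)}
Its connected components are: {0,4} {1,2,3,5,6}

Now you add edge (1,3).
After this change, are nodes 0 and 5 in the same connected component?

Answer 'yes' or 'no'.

Initial components: {0,4} {1,2,3,5,6}
Adding edge (1,3): both already in same component {1,2,3,5,6}. No change.
New components: {0,4} {1,2,3,5,6}
Are 0 and 5 in the same component? no

Answer: no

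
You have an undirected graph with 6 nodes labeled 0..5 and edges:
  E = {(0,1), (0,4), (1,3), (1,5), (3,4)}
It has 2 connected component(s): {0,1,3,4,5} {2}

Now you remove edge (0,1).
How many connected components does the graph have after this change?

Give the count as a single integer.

Initial component count: 2
Remove (0,1): not a bridge. Count unchanged: 2.
  After removal, components: {0,1,3,4,5} {2}
New component count: 2

Answer: 2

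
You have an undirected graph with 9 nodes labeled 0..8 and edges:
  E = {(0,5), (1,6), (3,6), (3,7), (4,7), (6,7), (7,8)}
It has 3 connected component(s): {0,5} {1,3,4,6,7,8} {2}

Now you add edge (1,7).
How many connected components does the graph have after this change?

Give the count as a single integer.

Initial component count: 3
Add (1,7): endpoints already in same component. Count unchanged: 3.
New component count: 3

Answer: 3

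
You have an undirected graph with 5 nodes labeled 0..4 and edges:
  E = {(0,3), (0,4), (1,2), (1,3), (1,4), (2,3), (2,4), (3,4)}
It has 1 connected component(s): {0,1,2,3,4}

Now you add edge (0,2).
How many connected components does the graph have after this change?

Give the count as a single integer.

Answer: 1

Derivation:
Initial component count: 1
Add (0,2): endpoints already in same component. Count unchanged: 1.
New component count: 1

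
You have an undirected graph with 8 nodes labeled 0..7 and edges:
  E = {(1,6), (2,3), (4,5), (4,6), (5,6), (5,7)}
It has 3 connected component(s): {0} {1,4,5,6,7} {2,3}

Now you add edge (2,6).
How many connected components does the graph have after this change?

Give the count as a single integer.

Initial component count: 3
Add (2,6): merges two components. Count decreases: 3 -> 2.
New component count: 2

Answer: 2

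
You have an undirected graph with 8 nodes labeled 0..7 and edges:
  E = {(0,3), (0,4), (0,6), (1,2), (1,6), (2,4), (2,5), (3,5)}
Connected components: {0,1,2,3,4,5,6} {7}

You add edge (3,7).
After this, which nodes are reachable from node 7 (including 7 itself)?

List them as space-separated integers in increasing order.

Before: nodes reachable from 7: {7}
Adding (3,7): merges 7's component with another. Reachability grows.
After: nodes reachable from 7: {0,1,2,3,4,5,6,7}

Answer: 0 1 2 3 4 5 6 7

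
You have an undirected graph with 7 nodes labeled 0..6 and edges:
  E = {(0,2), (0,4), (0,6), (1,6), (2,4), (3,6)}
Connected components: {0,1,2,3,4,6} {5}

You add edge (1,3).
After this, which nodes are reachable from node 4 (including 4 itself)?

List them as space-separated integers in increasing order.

Answer: 0 1 2 3 4 6

Derivation:
Before: nodes reachable from 4: {0,1,2,3,4,6}
Adding (1,3): both endpoints already in same component. Reachability from 4 unchanged.
After: nodes reachable from 4: {0,1,2,3,4,6}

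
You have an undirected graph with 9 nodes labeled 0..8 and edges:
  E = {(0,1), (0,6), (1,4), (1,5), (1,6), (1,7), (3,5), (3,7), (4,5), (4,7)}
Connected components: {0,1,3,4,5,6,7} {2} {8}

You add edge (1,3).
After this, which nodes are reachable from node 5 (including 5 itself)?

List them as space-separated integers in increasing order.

Before: nodes reachable from 5: {0,1,3,4,5,6,7}
Adding (1,3): both endpoints already in same component. Reachability from 5 unchanged.
After: nodes reachable from 5: {0,1,3,4,5,6,7}

Answer: 0 1 3 4 5 6 7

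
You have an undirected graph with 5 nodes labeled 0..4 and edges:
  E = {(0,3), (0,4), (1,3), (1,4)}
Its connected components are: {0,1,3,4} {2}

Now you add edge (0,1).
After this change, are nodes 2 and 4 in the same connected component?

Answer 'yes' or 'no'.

Initial components: {0,1,3,4} {2}
Adding edge (0,1): both already in same component {0,1,3,4}. No change.
New components: {0,1,3,4} {2}
Are 2 and 4 in the same component? no

Answer: no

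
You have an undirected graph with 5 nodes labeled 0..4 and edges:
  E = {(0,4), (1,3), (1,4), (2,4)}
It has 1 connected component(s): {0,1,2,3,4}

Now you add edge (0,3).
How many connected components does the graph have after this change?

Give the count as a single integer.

Initial component count: 1
Add (0,3): endpoints already in same component. Count unchanged: 1.
New component count: 1

Answer: 1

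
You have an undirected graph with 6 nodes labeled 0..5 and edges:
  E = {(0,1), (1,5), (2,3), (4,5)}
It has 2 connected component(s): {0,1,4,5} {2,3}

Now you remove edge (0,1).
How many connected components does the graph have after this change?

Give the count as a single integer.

Answer: 3

Derivation:
Initial component count: 2
Remove (0,1): it was a bridge. Count increases: 2 -> 3.
  After removal, components: {0} {1,4,5} {2,3}
New component count: 3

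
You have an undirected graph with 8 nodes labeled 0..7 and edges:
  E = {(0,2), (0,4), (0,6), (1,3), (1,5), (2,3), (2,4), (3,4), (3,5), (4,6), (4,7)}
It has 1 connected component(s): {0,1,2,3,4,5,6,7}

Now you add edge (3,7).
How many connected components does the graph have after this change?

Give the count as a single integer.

Initial component count: 1
Add (3,7): endpoints already in same component. Count unchanged: 1.
New component count: 1

Answer: 1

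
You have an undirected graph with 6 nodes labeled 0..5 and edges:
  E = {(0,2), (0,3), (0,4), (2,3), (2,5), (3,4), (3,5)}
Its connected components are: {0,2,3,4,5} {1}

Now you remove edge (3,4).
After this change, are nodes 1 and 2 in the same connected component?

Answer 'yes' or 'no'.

Initial components: {0,2,3,4,5} {1}
Removing edge (3,4): not a bridge — component count unchanged at 2.
New components: {0,2,3,4,5} {1}
Are 1 and 2 in the same component? no

Answer: no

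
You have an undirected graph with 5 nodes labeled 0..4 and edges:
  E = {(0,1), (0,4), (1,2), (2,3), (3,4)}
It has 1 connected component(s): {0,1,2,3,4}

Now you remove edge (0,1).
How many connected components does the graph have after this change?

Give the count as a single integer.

Answer: 1

Derivation:
Initial component count: 1
Remove (0,1): not a bridge. Count unchanged: 1.
  After removal, components: {0,1,2,3,4}
New component count: 1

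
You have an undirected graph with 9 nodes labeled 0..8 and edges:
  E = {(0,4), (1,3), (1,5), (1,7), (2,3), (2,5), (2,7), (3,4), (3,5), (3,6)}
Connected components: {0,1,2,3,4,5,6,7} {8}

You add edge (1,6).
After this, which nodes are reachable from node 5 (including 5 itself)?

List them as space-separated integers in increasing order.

Answer: 0 1 2 3 4 5 6 7

Derivation:
Before: nodes reachable from 5: {0,1,2,3,4,5,6,7}
Adding (1,6): both endpoints already in same component. Reachability from 5 unchanged.
After: nodes reachable from 5: {0,1,2,3,4,5,6,7}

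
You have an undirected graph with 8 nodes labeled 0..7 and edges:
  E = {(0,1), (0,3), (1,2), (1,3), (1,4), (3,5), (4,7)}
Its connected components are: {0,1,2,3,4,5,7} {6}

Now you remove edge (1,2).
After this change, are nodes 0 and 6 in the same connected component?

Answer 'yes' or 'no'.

Initial components: {0,1,2,3,4,5,7} {6}
Removing edge (1,2): it was a bridge — component count 2 -> 3.
New components: {0,1,3,4,5,7} {2} {6}
Are 0 and 6 in the same component? no

Answer: no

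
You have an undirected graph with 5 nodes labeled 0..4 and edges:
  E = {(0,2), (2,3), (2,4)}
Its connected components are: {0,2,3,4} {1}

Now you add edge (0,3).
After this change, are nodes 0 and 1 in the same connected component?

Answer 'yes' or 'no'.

Initial components: {0,2,3,4} {1}
Adding edge (0,3): both already in same component {0,2,3,4}. No change.
New components: {0,2,3,4} {1}
Are 0 and 1 in the same component? no

Answer: no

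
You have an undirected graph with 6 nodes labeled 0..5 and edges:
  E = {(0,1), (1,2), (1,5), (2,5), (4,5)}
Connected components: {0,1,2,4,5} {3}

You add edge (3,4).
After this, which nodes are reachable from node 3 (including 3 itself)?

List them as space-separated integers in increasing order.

Before: nodes reachable from 3: {3}
Adding (3,4): merges 3's component with another. Reachability grows.
After: nodes reachable from 3: {0,1,2,3,4,5}

Answer: 0 1 2 3 4 5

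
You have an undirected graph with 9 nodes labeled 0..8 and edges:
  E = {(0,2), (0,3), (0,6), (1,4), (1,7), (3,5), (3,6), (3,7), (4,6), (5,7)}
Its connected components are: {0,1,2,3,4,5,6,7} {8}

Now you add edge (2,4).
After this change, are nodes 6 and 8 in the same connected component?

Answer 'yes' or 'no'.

Answer: no

Derivation:
Initial components: {0,1,2,3,4,5,6,7} {8}
Adding edge (2,4): both already in same component {0,1,2,3,4,5,6,7}. No change.
New components: {0,1,2,3,4,5,6,7} {8}
Are 6 and 8 in the same component? no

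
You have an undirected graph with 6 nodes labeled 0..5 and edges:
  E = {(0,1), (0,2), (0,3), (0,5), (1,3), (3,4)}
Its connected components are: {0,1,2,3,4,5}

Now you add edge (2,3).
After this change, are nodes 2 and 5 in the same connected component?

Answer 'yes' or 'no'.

Initial components: {0,1,2,3,4,5}
Adding edge (2,3): both already in same component {0,1,2,3,4,5}. No change.
New components: {0,1,2,3,4,5}
Are 2 and 5 in the same component? yes

Answer: yes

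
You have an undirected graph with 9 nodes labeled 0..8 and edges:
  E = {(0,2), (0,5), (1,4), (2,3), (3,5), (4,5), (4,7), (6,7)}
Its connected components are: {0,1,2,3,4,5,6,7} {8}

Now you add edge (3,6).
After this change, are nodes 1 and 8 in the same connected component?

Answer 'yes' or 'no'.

Initial components: {0,1,2,3,4,5,6,7} {8}
Adding edge (3,6): both already in same component {0,1,2,3,4,5,6,7}. No change.
New components: {0,1,2,3,4,5,6,7} {8}
Are 1 and 8 in the same component? no

Answer: no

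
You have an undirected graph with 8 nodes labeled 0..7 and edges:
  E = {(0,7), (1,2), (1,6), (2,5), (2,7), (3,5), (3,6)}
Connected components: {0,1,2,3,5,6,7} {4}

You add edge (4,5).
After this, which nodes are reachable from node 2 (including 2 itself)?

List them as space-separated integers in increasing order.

Before: nodes reachable from 2: {0,1,2,3,5,6,7}
Adding (4,5): merges 2's component with another. Reachability grows.
After: nodes reachable from 2: {0,1,2,3,4,5,6,7}

Answer: 0 1 2 3 4 5 6 7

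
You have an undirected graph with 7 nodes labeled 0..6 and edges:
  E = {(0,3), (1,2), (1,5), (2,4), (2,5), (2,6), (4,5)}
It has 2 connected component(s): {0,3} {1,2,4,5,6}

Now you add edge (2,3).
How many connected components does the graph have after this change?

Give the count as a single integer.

Answer: 1

Derivation:
Initial component count: 2
Add (2,3): merges two components. Count decreases: 2 -> 1.
New component count: 1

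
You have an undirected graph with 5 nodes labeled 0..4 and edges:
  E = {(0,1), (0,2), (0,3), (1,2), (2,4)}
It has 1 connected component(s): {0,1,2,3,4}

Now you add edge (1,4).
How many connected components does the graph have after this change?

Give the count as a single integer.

Initial component count: 1
Add (1,4): endpoints already in same component. Count unchanged: 1.
New component count: 1

Answer: 1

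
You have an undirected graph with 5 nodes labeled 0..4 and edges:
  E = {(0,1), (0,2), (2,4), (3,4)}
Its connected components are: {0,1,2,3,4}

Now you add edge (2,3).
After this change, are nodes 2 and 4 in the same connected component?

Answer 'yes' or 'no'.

Initial components: {0,1,2,3,4}
Adding edge (2,3): both already in same component {0,1,2,3,4}. No change.
New components: {0,1,2,3,4}
Are 2 and 4 in the same component? yes

Answer: yes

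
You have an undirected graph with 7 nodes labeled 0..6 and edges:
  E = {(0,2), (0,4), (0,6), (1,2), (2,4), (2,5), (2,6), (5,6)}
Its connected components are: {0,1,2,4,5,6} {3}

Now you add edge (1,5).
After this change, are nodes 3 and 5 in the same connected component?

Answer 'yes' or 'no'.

Answer: no

Derivation:
Initial components: {0,1,2,4,5,6} {3}
Adding edge (1,5): both already in same component {0,1,2,4,5,6}. No change.
New components: {0,1,2,4,5,6} {3}
Are 3 and 5 in the same component? no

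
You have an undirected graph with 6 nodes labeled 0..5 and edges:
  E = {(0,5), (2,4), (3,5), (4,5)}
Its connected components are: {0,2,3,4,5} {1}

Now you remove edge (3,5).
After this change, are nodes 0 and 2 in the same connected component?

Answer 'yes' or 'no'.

Answer: yes

Derivation:
Initial components: {0,2,3,4,5} {1}
Removing edge (3,5): it was a bridge — component count 2 -> 3.
New components: {0,2,4,5} {1} {3}
Are 0 and 2 in the same component? yes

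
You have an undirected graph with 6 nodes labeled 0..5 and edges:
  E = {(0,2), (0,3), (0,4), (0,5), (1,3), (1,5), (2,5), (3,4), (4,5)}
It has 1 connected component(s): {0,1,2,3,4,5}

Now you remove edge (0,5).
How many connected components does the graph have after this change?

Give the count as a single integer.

Initial component count: 1
Remove (0,5): not a bridge. Count unchanged: 1.
  After removal, components: {0,1,2,3,4,5}
New component count: 1

Answer: 1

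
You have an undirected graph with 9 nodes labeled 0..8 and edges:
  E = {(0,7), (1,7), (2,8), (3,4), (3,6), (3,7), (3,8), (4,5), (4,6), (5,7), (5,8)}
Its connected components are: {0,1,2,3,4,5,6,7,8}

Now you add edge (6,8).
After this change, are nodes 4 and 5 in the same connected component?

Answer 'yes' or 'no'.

Answer: yes

Derivation:
Initial components: {0,1,2,3,4,5,6,7,8}
Adding edge (6,8): both already in same component {0,1,2,3,4,5,6,7,8}. No change.
New components: {0,1,2,3,4,5,6,7,8}
Are 4 and 5 in the same component? yes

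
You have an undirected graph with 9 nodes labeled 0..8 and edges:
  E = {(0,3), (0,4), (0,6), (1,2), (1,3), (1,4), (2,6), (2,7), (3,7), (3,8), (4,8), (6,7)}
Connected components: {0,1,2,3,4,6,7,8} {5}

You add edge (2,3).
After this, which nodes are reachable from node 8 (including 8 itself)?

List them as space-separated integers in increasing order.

Answer: 0 1 2 3 4 6 7 8

Derivation:
Before: nodes reachable from 8: {0,1,2,3,4,6,7,8}
Adding (2,3): both endpoints already in same component. Reachability from 8 unchanged.
After: nodes reachable from 8: {0,1,2,3,4,6,7,8}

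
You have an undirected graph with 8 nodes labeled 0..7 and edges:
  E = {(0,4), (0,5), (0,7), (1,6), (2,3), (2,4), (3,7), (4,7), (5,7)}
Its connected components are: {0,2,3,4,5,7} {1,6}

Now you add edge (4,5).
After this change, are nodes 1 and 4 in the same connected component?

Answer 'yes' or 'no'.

Initial components: {0,2,3,4,5,7} {1,6}
Adding edge (4,5): both already in same component {0,2,3,4,5,7}. No change.
New components: {0,2,3,4,5,7} {1,6}
Are 1 and 4 in the same component? no

Answer: no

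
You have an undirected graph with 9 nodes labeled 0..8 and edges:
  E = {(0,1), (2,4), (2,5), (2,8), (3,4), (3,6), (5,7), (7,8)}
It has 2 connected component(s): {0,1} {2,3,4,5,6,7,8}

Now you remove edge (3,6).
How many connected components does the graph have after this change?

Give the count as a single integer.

Answer: 3

Derivation:
Initial component count: 2
Remove (3,6): it was a bridge. Count increases: 2 -> 3.
  After removal, components: {0,1} {2,3,4,5,7,8} {6}
New component count: 3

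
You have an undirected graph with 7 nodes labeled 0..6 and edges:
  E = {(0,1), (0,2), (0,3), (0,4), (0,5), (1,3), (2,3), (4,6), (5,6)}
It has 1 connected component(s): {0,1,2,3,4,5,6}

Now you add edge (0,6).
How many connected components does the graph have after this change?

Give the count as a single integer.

Initial component count: 1
Add (0,6): endpoints already in same component. Count unchanged: 1.
New component count: 1

Answer: 1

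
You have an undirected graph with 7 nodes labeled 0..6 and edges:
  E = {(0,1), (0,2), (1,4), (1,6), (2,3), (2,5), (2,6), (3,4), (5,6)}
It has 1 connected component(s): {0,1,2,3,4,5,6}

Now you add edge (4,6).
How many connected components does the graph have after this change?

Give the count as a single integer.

Answer: 1

Derivation:
Initial component count: 1
Add (4,6): endpoints already in same component. Count unchanged: 1.
New component count: 1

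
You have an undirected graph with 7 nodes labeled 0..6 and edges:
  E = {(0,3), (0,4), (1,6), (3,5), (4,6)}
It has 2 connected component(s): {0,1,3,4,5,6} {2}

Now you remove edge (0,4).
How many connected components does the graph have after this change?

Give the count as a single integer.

Answer: 3

Derivation:
Initial component count: 2
Remove (0,4): it was a bridge. Count increases: 2 -> 3.
  After removal, components: {0,3,5} {1,4,6} {2}
New component count: 3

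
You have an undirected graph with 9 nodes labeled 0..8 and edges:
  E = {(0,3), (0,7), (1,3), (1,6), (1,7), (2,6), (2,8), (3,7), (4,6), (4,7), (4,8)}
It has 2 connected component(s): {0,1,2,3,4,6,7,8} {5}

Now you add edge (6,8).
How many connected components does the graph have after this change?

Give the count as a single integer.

Answer: 2

Derivation:
Initial component count: 2
Add (6,8): endpoints already in same component. Count unchanged: 2.
New component count: 2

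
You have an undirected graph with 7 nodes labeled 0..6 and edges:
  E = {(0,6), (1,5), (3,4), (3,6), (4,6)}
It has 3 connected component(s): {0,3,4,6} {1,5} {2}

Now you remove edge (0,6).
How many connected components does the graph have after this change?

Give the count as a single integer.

Initial component count: 3
Remove (0,6): it was a bridge. Count increases: 3 -> 4.
  After removal, components: {0} {1,5} {2} {3,4,6}
New component count: 4

Answer: 4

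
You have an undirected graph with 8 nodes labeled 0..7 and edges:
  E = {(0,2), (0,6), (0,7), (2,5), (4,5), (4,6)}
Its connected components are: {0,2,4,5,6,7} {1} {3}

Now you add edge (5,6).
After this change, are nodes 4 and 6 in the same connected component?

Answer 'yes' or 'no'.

Initial components: {0,2,4,5,6,7} {1} {3}
Adding edge (5,6): both already in same component {0,2,4,5,6,7}. No change.
New components: {0,2,4,5,6,7} {1} {3}
Are 4 and 6 in the same component? yes

Answer: yes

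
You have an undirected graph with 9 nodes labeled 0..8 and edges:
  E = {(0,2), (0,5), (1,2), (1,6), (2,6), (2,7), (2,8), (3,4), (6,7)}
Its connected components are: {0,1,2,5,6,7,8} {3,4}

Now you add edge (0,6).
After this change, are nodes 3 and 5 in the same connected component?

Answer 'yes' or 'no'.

Answer: no

Derivation:
Initial components: {0,1,2,5,6,7,8} {3,4}
Adding edge (0,6): both already in same component {0,1,2,5,6,7,8}. No change.
New components: {0,1,2,5,6,7,8} {3,4}
Are 3 and 5 in the same component? no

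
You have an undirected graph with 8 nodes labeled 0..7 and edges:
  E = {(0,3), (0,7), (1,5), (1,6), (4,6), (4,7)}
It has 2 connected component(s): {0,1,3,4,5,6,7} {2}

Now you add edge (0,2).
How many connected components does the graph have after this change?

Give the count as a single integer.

Initial component count: 2
Add (0,2): merges two components. Count decreases: 2 -> 1.
New component count: 1

Answer: 1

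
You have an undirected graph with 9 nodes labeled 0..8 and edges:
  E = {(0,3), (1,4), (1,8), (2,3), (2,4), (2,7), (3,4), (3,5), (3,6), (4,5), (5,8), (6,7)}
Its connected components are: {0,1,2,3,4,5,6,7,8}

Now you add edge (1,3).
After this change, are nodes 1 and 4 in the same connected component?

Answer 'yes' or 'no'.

Initial components: {0,1,2,3,4,5,6,7,8}
Adding edge (1,3): both already in same component {0,1,2,3,4,5,6,7,8}. No change.
New components: {0,1,2,3,4,5,6,7,8}
Are 1 and 4 in the same component? yes

Answer: yes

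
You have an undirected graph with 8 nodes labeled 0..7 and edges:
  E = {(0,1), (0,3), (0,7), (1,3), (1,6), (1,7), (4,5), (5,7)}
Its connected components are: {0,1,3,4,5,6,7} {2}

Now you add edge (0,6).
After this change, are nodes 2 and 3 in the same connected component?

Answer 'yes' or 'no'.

Initial components: {0,1,3,4,5,6,7} {2}
Adding edge (0,6): both already in same component {0,1,3,4,5,6,7}. No change.
New components: {0,1,3,4,5,6,7} {2}
Are 2 and 3 in the same component? no

Answer: no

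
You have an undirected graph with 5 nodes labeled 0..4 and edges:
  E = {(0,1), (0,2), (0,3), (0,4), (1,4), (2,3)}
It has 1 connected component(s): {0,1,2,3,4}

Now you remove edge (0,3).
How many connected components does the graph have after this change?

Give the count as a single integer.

Answer: 1

Derivation:
Initial component count: 1
Remove (0,3): not a bridge. Count unchanged: 1.
  After removal, components: {0,1,2,3,4}
New component count: 1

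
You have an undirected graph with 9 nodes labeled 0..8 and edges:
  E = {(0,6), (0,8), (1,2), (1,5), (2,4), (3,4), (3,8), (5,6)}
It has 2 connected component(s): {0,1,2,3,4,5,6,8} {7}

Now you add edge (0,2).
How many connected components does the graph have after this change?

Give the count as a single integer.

Answer: 2

Derivation:
Initial component count: 2
Add (0,2): endpoints already in same component. Count unchanged: 2.
New component count: 2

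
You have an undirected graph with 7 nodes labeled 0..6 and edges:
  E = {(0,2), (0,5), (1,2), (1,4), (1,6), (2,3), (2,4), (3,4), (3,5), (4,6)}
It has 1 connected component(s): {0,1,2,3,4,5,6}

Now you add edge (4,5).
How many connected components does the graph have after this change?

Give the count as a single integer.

Initial component count: 1
Add (4,5): endpoints already in same component. Count unchanged: 1.
New component count: 1

Answer: 1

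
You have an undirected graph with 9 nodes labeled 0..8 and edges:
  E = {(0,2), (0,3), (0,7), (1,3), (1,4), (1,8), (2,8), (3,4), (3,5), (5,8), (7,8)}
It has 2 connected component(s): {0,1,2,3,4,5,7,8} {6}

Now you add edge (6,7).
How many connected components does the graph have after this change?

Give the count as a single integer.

Answer: 1

Derivation:
Initial component count: 2
Add (6,7): merges two components. Count decreases: 2 -> 1.
New component count: 1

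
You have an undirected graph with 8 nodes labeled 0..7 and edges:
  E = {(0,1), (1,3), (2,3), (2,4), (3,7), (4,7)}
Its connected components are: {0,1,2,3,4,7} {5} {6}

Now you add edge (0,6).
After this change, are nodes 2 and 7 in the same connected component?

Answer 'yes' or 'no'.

Initial components: {0,1,2,3,4,7} {5} {6}
Adding edge (0,6): merges {0,1,2,3,4,7} and {6}.
New components: {0,1,2,3,4,6,7} {5}
Are 2 and 7 in the same component? yes

Answer: yes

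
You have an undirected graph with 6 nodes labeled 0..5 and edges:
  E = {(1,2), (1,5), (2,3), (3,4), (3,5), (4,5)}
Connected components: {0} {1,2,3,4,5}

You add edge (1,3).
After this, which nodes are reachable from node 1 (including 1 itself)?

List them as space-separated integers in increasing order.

Before: nodes reachable from 1: {1,2,3,4,5}
Adding (1,3): both endpoints already in same component. Reachability from 1 unchanged.
After: nodes reachable from 1: {1,2,3,4,5}

Answer: 1 2 3 4 5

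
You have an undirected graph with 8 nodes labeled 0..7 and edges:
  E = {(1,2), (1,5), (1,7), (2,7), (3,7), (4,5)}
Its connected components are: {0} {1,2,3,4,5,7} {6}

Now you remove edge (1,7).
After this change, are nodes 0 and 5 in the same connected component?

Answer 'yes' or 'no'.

Answer: no

Derivation:
Initial components: {0} {1,2,3,4,5,7} {6}
Removing edge (1,7): not a bridge — component count unchanged at 3.
New components: {0} {1,2,3,4,5,7} {6}
Are 0 and 5 in the same component? no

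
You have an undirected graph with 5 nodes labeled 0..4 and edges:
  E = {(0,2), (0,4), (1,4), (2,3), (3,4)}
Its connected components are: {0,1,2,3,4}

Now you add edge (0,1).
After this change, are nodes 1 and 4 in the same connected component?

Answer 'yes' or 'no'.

Initial components: {0,1,2,3,4}
Adding edge (0,1): both already in same component {0,1,2,3,4}. No change.
New components: {0,1,2,3,4}
Are 1 and 4 in the same component? yes

Answer: yes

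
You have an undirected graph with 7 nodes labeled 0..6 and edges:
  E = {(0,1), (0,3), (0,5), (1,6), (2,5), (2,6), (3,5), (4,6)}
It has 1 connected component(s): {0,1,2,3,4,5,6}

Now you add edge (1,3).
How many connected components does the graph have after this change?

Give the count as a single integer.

Initial component count: 1
Add (1,3): endpoints already in same component. Count unchanged: 1.
New component count: 1

Answer: 1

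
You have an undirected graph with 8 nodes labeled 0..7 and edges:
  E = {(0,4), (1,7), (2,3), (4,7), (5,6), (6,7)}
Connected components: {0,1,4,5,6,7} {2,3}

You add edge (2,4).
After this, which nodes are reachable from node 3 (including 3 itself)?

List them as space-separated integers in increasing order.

Before: nodes reachable from 3: {2,3}
Adding (2,4): merges 3's component with another. Reachability grows.
After: nodes reachable from 3: {0,1,2,3,4,5,6,7}

Answer: 0 1 2 3 4 5 6 7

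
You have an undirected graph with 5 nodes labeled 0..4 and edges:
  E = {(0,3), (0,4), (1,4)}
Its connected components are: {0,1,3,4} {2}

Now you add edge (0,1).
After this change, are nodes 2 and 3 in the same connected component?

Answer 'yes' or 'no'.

Initial components: {0,1,3,4} {2}
Adding edge (0,1): both already in same component {0,1,3,4}. No change.
New components: {0,1,3,4} {2}
Are 2 and 3 in the same component? no

Answer: no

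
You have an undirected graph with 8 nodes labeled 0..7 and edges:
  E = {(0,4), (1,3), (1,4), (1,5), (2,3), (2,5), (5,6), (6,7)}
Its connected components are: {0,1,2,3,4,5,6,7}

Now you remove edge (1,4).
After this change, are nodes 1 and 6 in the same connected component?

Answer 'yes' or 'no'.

Answer: yes

Derivation:
Initial components: {0,1,2,3,4,5,6,7}
Removing edge (1,4): it was a bridge — component count 1 -> 2.
New components: {0,4} {1,2,3,5,6,7}
Are 1 and 6 in the same component? yes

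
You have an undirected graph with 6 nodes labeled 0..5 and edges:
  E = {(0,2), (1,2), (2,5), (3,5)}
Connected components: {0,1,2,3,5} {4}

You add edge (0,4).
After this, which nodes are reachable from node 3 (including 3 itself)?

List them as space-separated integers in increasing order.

Before: nodes reachable from 3: {0,1,2,3,5}
Adding (0,4): merges 3's component with another. Reachability grows.
After: nodes reachable from 3: {0,1,2,3,4,5}

Answer: 0 1 2 3 4 5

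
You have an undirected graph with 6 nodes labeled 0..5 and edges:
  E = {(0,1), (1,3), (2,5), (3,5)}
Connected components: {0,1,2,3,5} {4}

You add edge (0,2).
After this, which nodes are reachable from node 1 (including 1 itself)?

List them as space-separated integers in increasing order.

Answer: 0 1 2 3 5

Derivation:
Before: nodes reachable from 1: {0,1,2,3,5}
Adding (0,2): both endpoints already in same component. Reachability from 1 unchanged.
After: nodes reachable from 1: {0,1,2,3,5}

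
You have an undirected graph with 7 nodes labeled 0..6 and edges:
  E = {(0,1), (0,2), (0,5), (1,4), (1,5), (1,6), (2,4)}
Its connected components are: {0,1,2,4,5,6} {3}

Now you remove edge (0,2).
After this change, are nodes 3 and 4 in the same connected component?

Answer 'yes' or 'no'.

Initial components: {0,1,2,4,5,6} {3}
Removing edge (0,2): not a bridge — component count unchanged at 2.
New components: {0,1,2,4,5,6} {3}
Are 3 and 4 in the same component? no

Answer: no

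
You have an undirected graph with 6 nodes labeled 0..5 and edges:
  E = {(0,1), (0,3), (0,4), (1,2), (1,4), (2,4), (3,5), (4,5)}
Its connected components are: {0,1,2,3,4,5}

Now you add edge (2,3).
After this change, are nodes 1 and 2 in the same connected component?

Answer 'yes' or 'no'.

Answer: yes

Derivation:
Initial components: {0,1,2,3,4,5}
Adding edge (2,3): both already in same component {0,1,2,3,4,5}. No change.
New components: {0,1,2,3,4,5}
Are 1 and 2 in the same component? yes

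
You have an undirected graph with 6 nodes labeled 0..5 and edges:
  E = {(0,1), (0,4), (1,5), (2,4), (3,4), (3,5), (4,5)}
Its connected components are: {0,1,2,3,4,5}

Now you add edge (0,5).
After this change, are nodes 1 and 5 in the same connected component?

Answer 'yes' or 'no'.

Initial components: {0,1,2,3,4,5}
Adding edge (0,5): both already in same component {0,1,2,3,4,5}. No change.
New components: {0,1,2,3,4,5}
Are 1 and 5 in the same component? yes

Answer: yes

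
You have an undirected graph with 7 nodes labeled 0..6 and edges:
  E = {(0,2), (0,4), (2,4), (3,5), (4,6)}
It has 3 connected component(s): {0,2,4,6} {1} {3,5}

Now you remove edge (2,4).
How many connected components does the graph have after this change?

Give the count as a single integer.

Initial component count: 3
Remove (2,4): not a bridge. Count unchanged: 3.
  After removal, components: {0,2,4,6} {1} {3,5}
New component count: 3

Answer: 3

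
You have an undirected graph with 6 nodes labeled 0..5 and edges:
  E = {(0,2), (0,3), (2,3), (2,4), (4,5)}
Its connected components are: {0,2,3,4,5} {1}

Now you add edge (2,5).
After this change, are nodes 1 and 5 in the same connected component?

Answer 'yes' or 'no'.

Answer: no

Derivation:
Initial components: {0,2,3,4,5} {1}
Adding edge (2,5): both already in same component {0,2,3,4,5}. No change.
New components: {0,2,3,4,5} {1}
Are 1 and 5 in the same component? no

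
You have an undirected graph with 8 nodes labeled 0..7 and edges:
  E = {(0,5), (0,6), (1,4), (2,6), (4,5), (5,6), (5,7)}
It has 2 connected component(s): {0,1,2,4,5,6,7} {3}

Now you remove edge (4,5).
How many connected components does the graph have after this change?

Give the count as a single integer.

Initial component count: 2
Remove (4,5): it was a bridge. Count increases: 2 -> 3.
  After removal, components: {0,2,5,6,7} {1,4} {3}
New component count: 3

Answer: 3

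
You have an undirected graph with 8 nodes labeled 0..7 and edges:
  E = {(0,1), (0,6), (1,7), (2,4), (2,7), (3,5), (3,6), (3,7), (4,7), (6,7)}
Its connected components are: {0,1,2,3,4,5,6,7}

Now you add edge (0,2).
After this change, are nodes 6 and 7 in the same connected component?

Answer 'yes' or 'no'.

Initial components: {0,1,2,3,4,5,6,7}
Adding edge (0,2): both already in same component {0,1,2,3,4,5,6,7}. No change.
New components: {0,1,2,3,4,5,6,7}
Are 6 and 7 in the same component? yes

Answer: yes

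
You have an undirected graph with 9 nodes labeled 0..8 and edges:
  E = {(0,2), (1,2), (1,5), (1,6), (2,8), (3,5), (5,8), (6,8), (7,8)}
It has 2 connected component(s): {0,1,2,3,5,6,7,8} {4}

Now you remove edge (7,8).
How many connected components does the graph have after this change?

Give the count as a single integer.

Answer: 3

Derivation:
Initial component count: 2
Remove (7,8): it was a bridge. Count increases: 2 -> 3.
  After removal, components: {0,1,2,3,5,6,8} {4} {7}
New component count: 3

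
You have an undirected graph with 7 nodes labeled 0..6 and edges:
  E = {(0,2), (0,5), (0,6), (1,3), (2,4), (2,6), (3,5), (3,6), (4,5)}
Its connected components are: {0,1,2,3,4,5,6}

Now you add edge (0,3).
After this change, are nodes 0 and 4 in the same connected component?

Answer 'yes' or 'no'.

Answer: yes

Derivation:
Initial components: {0,1,2,3,4,5,6}
Adding edge (0,3): both already in same component {0,1,2,3,4,5,6}. No change.
New components: {0,1,2,3,4,5,6}
Are 0 and 4 in the same component? yes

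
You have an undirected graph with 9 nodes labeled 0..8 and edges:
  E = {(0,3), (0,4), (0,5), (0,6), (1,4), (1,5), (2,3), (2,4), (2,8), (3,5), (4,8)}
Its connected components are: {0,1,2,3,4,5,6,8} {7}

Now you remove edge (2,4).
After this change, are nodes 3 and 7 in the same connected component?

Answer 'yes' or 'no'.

Initial components: {0,1,2,3,4,5,6,8} {7}
Removing edge (2,4): not a bridge — component count unchanged at 2.
New components: {0,1,2,3,4,5,6,8} {7}
Are 3 and 7 in the same component? no

Answer: no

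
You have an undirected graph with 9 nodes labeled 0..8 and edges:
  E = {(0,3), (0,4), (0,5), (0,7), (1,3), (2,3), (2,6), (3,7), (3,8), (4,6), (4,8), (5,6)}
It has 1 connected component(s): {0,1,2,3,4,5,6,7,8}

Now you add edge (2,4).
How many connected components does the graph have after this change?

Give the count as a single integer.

Initial component count: 1
Add (2,4): endpoints already in same component. Count unchanged: 1.
New component count: 1

Answer: 1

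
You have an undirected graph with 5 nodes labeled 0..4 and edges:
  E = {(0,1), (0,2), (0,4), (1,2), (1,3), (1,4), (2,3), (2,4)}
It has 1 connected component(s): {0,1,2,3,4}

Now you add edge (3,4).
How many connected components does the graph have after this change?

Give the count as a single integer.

Initial component count: 1
Add (3,4): endpoints already in same component. Count unchanged: 1.
New component count: 1

Answer: 1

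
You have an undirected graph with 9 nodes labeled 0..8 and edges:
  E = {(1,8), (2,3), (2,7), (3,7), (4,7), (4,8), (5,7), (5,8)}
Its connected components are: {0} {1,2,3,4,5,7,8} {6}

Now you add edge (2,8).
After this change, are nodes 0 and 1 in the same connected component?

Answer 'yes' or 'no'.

Initial components: {0} {1,2,3,4,5,7,8} {6}
Adding edge (2,8): both already in same component {1,2,3,4,5,7,8}. No change.
New components: {0} {1,2,3,4,5,7,8} {6}
Are 0 and 1 in the same component? no

Answer: no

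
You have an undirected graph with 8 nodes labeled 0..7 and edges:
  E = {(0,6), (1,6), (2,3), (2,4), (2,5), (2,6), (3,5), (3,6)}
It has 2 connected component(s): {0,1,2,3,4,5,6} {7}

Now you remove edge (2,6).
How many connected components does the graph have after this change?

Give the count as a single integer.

Answer: 2

Derivation:
Initial component count: 2
Remove (2,6): not a bridge. Count unchanged: 2.
  After removal, components: {0,1,2,3,4,5,6} {7}
New component count: 2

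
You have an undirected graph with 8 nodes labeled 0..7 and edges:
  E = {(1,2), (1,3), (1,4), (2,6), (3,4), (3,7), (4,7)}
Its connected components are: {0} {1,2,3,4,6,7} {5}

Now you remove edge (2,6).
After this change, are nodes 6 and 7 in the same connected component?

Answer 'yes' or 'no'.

Initial components: {0} {1,2,3,4,6,7} {5}
Removing edge (2,6): it was a bridge — component count 3 -> 4.
New components: {0} {1,2,3,4,7} {5} {6}
Are 6 and 7 in the same component? no

Answer: no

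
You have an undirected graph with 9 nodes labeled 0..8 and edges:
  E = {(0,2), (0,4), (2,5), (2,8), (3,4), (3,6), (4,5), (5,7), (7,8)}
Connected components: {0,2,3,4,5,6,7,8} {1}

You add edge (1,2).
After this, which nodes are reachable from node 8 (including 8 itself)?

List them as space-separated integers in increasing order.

Before: nodes reachable from 8: {0,2,3,4,5,6,7,8}
Adding (1,2): merges 8's component with another. Reachability grows.
After: nodes reachable from 8: {0,1,2,3,4,5,6,7,8}

Answer: 0 1 2 3 4 5 6 7 8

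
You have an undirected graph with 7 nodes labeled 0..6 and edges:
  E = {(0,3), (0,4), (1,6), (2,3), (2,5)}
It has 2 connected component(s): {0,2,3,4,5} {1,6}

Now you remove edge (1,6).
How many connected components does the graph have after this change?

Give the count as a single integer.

Initial component count: 2
Remove (1,6): it was a bridge. Count increases: 2 -> 3.
  After removal, components: {0,2,3,4,5} {1} {6}
New component count: 3

Answer: 3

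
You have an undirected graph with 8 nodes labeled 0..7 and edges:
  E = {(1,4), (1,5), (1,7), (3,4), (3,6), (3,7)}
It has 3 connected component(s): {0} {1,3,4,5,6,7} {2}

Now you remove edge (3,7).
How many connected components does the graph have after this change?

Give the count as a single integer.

Initial component count: 3
Remove (3,7): not a bridge. Count unchanged: 3.
  After removal, components: {0} {1,3,4,5,6,7} {2}
New component count: 3

Answer: 3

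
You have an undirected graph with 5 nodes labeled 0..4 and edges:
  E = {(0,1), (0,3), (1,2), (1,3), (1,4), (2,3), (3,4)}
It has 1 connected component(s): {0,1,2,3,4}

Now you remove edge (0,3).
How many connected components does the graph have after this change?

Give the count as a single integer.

Initial component count: 1
Remove (0,3): not a bridge. Count unchanged: 1.
  After removal, components: {0,1,2,3,4}
New component count: 1

Answer: 1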